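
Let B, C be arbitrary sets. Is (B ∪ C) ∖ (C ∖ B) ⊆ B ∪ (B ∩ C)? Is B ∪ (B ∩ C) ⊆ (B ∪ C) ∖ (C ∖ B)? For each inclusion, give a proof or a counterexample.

Both inclusions hold.

(⟹) Let x ∈ (B ∪ C) ∖ (C ∖ B). Then either x ∈ B and x ∉ C; or x ∈ B ∩ C. In each case x ∈ B ∪ (B ∩ C), so (B ∪ C) ∖ (C ∖ B) ⊆ B ∪ (B ∩ C).

(⟸) Let x ∈ B ∪ (B ∩ C). Then either x ∈ B and x ∉ C; or x ∈ B ∩ C. In each case x ∈ (B ∪ C) ∖ (C ∖ B), so B ∪ (B ∩ C) ⊆ (B ∪ C) ∖ (C ∖ B).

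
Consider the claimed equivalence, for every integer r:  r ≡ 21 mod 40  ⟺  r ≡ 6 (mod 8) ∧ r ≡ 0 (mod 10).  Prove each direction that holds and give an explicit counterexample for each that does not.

Forward direction. This fails: r = 21 gives 21 ≡ 21 (mod 40) but 21 ≡ 5 (mod 8), so the conjunction on the right does not hold.

Converse. This fails: r = 30 satisfies both congruences on the right (30 ≡ 6 mod 8 and 30 ≡ 0 mod 10) yet 30 ≡ 30 (mod 40), not 21.

Neither direction holds.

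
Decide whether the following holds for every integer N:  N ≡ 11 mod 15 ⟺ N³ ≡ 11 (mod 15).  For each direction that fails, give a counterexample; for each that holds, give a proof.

Both directions hold; the statement is true.

(⟹) Suppose N ≡ 11 mod 15. Write N = 15j + 11. Then (15j + 11)³ = 3375j³ + 7425j² + 5445j + 1331 = 15(225j³ + 495j² + 363j + 88) + 11, so N³ ≡ 11 (mod 15).

(⟸) Conversely, suppose N³ ≡ 11 (mod 15). The only residue r in {0, …, 14} with r³ ≡ 11 (mod 15) is r = 11, so N ≡ 11 (mod 15).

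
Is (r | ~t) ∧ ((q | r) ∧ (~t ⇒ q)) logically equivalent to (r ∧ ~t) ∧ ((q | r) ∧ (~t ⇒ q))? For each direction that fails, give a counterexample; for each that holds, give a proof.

[⇒] This fails. Under q = T, r = F, t = F, the left side is true but the right side is false.

[⇐] Assume the antecedent. If q is true, the antecedent forces (q = T, r = T, t = F), and the consequent holds there. If q is false, the antecedent cannot hold. Either way the consequent holds.

Only the reverse direction holds.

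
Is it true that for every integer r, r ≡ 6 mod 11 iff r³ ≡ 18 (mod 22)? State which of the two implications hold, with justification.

(⇒) This fails: take r = 17. Then 17 ≡ 6 (mod 11), but 17³ = 4913 ≡ 7 (mod 22), not 18.

(⇐) Conversely, the residues r modulo 22 with r³ ≡ 18 (mod 22) are exactly {6}, and each is ≡ 6 (mod 11).

Not equivalent: only (⇐) holds.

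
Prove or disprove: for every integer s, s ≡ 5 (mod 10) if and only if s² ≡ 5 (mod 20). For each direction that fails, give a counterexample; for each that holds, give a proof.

The biconditional holds.

Forward direction. Suppose s ≡ 5 (mod 10). Working modulo 20, s ∈ {5, 15}; for each such r, r² ≡ 5 (mod 20).

Converse. The residues r modulo 20 with r² ≡ 5 (mod 20) are exactly {5, 15}, and each is ≡ 5 (mod 10).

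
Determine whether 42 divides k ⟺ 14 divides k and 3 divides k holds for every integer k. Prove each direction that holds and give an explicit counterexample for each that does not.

(→) If 42 ∣ k, write k = 42q. Since 42 = 3·14, k = 14·(3q), so 14 ∣ k; and since 42 = 14·3, k = 3·(14q), so 3 ∣ k.

(←) Suppose 14 ∣ k and 3 ∣ k. Any common multiple of 14 and 3 is a multiple of their lcm; here gcd(14, 3) = 1, so lcm(14, 3) = 14·3 = 42, so 42 ∣ k.

The biconditional holds.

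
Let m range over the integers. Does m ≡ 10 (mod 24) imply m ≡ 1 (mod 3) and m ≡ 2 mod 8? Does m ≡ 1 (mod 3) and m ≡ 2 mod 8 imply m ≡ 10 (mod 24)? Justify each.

(⟹) Suppose m ≡ 10 (mod 24); write m = 24j + 10. Since 3 ∣ 24, reducing mod 3 gives m ≡ 10 ≡ 1 (mod 3); since 8 ∣ 24, reducing mod 8 gives m ≡ 10 ≡ 2 (mod 8).

(⟸) Conversely, if m ≡ 1 (mod 3) and m ≡ 2 (mod 8), then by the Chinese remainder theorem m ≡ 10 (mod 24). This is exactly m ≡ 10 (mod 24).

Both directions hold.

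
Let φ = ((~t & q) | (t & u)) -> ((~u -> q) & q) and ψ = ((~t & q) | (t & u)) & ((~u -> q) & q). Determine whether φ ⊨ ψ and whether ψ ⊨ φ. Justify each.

Only the reverse direction holds.

(→) This fails. Under u = F, t = F, q = F, the left side is true but the right side is false.

(←) Assume the antecedent. If u is true, the antecedent forces (u = T, t = F, q = T) or (u = T, t = T, q = T), and the consequent holds there. If u is false, the consequent reduces to true regardless of the other variables. Either way the consequent holds.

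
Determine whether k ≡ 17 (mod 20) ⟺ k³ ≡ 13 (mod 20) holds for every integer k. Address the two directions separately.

Both directions hold.

(⇒) Suppose k ≡ 17 (mod 20). Write k = 20j + 17. Then (20j + 17)³ = 8000j³ + 20400j² + 17340j + 4913 = 20(400j³ + 1020j² + 867j + 245) + 13, so k³ ≡ 13 (mod 20).

(⇐) Conversely, suppose k³ ≡ 13 (mod 20). The only residue r in {0, …, 19} with r³ ≡ 13 (mod 20) is r = 17, so k ≡ 17 (mod 20).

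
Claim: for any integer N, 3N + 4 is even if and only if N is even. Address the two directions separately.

Equivalent; both directions hold.

(⇐) Suppose N is even; write N = 2j. Then 3N + 4 = 3·(2j) + 4 = 2·3j + 4, which is even.

(⇒) Suppose 3N + 4 is even. Since 3 is odd, 3N and N have the same parity, so 3N + 4 ≡ N + 4 (mod 2). As 4 is even, 3N + 4 is even exactly when N is even. Thus N is even.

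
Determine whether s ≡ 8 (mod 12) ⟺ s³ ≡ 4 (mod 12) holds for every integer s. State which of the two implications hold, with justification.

Neither implication holds.

(→) This fails: take s = 8. Then 8 ≡ 8 (mod 12), but 8³ = 512 ≡ 8 (mod 12), not 4.

(←) This fails: take s = 4. Then 4³ = 64 ≡ 4 (mod 12), yet 4 ≡ 4 (mod 12), not 8.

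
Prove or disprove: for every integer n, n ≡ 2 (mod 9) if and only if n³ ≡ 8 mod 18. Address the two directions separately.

(⇒) This fails: take n = 11. Then 11 ≡ 2 (mod 9), but 11³ = 1331 ≡ 17 (mod 18), not 8.

(⇐) This fails: take n = 8. Then 8³ = 512 ≡ 8 (mod 18), yet 8 ≡ 8 (mod 9), not 2.

Neither implication holds.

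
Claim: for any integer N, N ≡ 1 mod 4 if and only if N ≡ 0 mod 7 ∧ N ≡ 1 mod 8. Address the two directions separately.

Only the reverse direction holds.

[⇒] This fails: N = 1 gives 1 ≡ 1 (mod 4) but 1 ≡ 1 (mod 7), so the conjunction on the right does not hold.

[⇐] Conversely, if N ≡ 0 (mod 7) and N ≡ 1 (mod 8), then by the Chinese remainder theorem N ≡ 49 (mod 56). Since 49 ≡ 1 (mod 4) and 4 ∣ 56, we get N ≡ 1 (mod 4).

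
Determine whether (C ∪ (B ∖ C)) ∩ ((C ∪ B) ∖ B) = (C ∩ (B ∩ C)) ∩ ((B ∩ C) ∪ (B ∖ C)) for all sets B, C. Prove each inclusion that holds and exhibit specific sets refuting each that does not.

Forward inclusion. This inclusion fails. Take B = ∅, C = {1}; then 1 ∈ (C ∪ (B ∖ C)) ∩ ((C ∪ B) ∖ B) but 1 ∉ (C ∩ (B ∩ C)) ∩ ((B ∩ C) ∪ (B ∖ C)).

Reverse inclusion. This inclusion fails. Take B = {1}, C = {1}; then 1 ∈ (C ∩ (B ∩ C)) ∩ ((B ∩ C) ∪ (B ∖ C)) but 1 ∉ (C ∪ (B ∖ C)) ∩ ((C ∪ B) ∖ B).

Neither inclusion holds.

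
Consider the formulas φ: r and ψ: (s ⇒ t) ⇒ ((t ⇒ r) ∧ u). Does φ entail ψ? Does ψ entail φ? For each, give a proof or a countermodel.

Forward direction. This fails. Under r = T, s = F, u = F, t = F, the left side is true but the right side is false.

Converse. This fails. Under r = F, s = T, u = F, t = F, the left side is false but the right side is true.

(⇒) fails and (⇐) fails.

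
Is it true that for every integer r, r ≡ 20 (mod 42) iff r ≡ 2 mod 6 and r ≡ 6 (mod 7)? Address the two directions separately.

Both directions hold.

(⇒) Suppose r ≡ 20 (mod 42); write r = 42j + 20. Since 6 ∣ 42, reducing mod 6 gives r ≡ 20 ≡ 2 (mod 6); since 7 ∣ 42, reducing mod 7 gives r ≡ 20 ≡ 6 (mod 7).

(⇐) Conversely, if r ≡ 2 (mod 6) and r ≡ 6 (mod 7), then by the Chinese remainder theorem r ≡ 20 (mod 42). This is exactly r ≡ 20 (mod 42).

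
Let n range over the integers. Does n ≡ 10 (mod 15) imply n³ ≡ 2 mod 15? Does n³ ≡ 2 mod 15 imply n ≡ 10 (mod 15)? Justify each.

(⇒) fails and (⇐) fails.

(⇒) This fails: take n = 10. Then 10 ≡ 10 (mod 15), but 10³ = 1000 ≡ 10 (mod 15), not 2.

(⇐) This fails: take n = 8. Then 8³ = 512 ≡ 2 (mod 15), yet 8 ≡ 8 (mod 15), not 10.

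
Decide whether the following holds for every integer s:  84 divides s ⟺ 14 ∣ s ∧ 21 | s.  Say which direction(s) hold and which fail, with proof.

Not equivalent: only (⇒) holds.

(⇒) If 84 ∣ s, write s = 84q. Since 84 = 6·14, s = 14·(6q), so 14 ∣ s; and since 84 = 4·21, s = 21·(4q), so 21 ∣ s.

(⇐) This fails: take s = 42. Both 14 ∣ 42 and 21 ∣ 42, yet 42 is not a multiple of 84 (since 42 = 0·84 + 42), so 84 ∤ 42.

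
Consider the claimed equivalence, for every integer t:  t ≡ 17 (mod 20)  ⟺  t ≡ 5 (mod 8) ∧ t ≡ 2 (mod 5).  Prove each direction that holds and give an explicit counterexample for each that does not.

(⟹) This fails: t = 17 gives 17 ≡ 17 (mod 20) but 17 ≡ 1 (mod 8), so the conjunction on the right does not hold.

(⟸) Conversely, if t ≡ 5 (mod 8) and t ≡ 2 (mod 5), then by the Chinese remainder theorem t ≡ 37 (mod 40). Since 37 ≡ 17 (mod 20) and 20 ∣ 40, we get t ≡ 17 (mod 20).

(⇒) fails; (⇐) holds.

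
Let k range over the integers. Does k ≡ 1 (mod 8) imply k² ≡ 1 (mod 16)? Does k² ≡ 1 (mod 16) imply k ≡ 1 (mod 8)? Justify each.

(⇒) Suppose k ≡ 1 (mod 8). Working modulo 16, k ∈ {1, 9}; for each such r, r² ≡ 1 (mod 16).

(⇐) This fails: take k = 7. Then 7² = 49 ≡ 1 (mod 16), yet 7 ≡ 7 (mod 8), not 1.

Not equivalent: only (⇒) holds.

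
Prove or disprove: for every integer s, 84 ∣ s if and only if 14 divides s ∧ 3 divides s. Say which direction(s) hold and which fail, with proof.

(⇒) If 84 ∣ s, write s = 84q. Since 84 = 6·14, s = 14·(6q), so 14 ∣ s; and since 84 = 28·3, s = 3·(28q), so 3 ∣ s.

(⇐) This fails: take s = 42. Both 14 ∣ 42 and 3 ∣ 42, yet 42 is not a multiple of 84 (since 42 = 0·84 + 42), so 84 ∤ 42.

Only the forward direction holds.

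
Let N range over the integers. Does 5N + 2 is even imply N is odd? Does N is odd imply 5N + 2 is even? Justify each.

Forward direction. This fails: N = 0 gives 5N + 2 = 2, which is even, but 0 is even, not odd.

Converse. This also fails: N = 7 is odd, but 5N + 2 = 37 is odd, not even.

Neither direction holds.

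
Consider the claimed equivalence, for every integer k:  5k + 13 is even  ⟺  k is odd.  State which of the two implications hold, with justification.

The biconditional holds.

(⟹) Suppose 5k + 13 is even. Since 5 is odd, 5k and k have the same parity, so 5k + 13 ≡ k + 13 (mod 2). As 13 is odd, 5k + 13 is even exactly when k is odd. Thus k is odd.

(⟸) Conversely, suppose k is odd; write k = 2j + 1. Then 5k + 13 = 5·(2j + 1) + 13 = 2·5j + 18, which is even.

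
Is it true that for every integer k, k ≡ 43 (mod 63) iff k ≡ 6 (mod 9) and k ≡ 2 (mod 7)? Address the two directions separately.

Both directions fail.

(⟹) This fails: k = 43 gives 43 ≡ 43 (mod 63) but 43 ≡ 7 (mod 9), so the conjunction on the right does not hold.

(⟸) This fails: k = 51 satisfies both congruences on the right (51 ≡ 6 mod 9 and 51 ≡ 2 mod 7) yet 51 ≡ 51 (mod 63), not 43.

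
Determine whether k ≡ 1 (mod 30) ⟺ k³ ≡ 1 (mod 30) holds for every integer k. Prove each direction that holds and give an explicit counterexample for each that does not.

[⇐] Suppose k³ ≡ 1 (mod 30). The only residue r in {0, …, 29} with r³ ≡ 1 (mod 30) is r = 1, so k ≡ 1 (mod 30).

[⇒] Suppose k ≡ 1 (mod 30). Write k = 30j + 1. Then (30j + 1)³ = 27000j³ + 2700j² + 90j + 1 = 30(900j³ + 90j² + 3j) + 1, so k³ ≡ 1 (mod 30).

Equivalent; both directions hold.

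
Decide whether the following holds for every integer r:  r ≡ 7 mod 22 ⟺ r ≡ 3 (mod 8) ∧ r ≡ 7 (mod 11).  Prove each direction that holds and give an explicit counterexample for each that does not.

Only the reverse direction holds.

Forward direction. This fails: r = 73 gives 73 ≡ 7 (mod 22) but 73 ≡ 1 (mod 8), so the conjunction on the right does not hold.

Converse. If r ≡ 3 (mod 8) and r ≡ 7 (mod 11), then by the Chinese remainder theorem r ≡ 51 (mod 88). Since 51 ≡ 7 (mod 22) and 22 ∣ 88, we get r ≡ 7 (mod 22).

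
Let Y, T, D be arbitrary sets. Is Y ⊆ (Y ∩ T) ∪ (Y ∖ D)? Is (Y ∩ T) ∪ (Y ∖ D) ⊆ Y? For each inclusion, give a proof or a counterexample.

(⊆) fails; (⊇) holds.

(⟹) This inclusion fails. Take Y = {1}, T = ∅, D = {1}; then 1 ∈ Y but 1 ∉ (Y ∩ T) ∪ (Y ∖ D).

(⟸) Let x ∈ (Y ∩ T) ∪ (Y ∖ D). Then either x ∈ Y and x ∉ T, D; or x ∈ Y ∩ T and x ∉ D; or x ∈ Y ∩ T ∩ D. In each case x ∈ Y, so (Y ∩ T) ∪ (Y ∖ D) ⊆ Y.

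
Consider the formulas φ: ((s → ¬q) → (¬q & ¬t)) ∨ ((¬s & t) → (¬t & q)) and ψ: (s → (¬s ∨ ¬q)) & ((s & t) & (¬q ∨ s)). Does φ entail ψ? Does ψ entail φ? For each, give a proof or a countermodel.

The forward direction fails; the converse holds.

[⇒] This fails. Under q = F, t = F, s = F, the left side is true but the right side is false.

[⇐] Assume the antecedent. If q is true, the antecedent cannot hold. If q is false, the antecedent forces (q = F, t = T, s = T), and the consequent holds there. Either way the consequent holds.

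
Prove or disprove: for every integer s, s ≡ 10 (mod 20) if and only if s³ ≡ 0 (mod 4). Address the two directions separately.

Only the forward direction holds.

(⇒) Suppose s ≡ 10 (mod 20). Then s³ ≡ 10³ = 1000 (mod 20), and since 4 ∣ 20, also s³ ≡ 0 (mod 4).

(⇐) This fails: take s = 0. Then 0³ = 0 ≡ 0 (mod 4), yet 0 ≡ 0 (mod 20), not 10.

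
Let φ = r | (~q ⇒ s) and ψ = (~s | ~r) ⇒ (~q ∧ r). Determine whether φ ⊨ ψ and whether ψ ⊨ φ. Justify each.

(←) Assume the antecedent. If s is true, r | (~q ⇒ s) reduces to true regardless of the other variables. If s is false, the antecedent forces (s = F, r = T, q = F), and r | (~q ⇒ s) holds there. Either way r | (~q ⇒ s) holds.

(→) This fails. Under s = T, r = F, q = F, the left side is true but the right side is false.

The forward direction fails; the converse holds.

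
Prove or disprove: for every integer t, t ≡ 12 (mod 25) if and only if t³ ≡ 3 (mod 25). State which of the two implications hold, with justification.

Equivalent; both directions hold.

(⟹) Suppose t ≡ 12 (mod 25). Write t = 25j + 12. Then (25j + 12)³ = 15625j³ + 22500j² + 10800j + 1728 = 25(625j³ + 900j² + 432j + 69) + 3, so t³ ≡ 3 (mod 25).

(⟸) Conversely, suppose t³ ≡ 3 (mod 25). The only residue r in {0, …, 24} with r³ ≡ 3 (mod 25) is r = 12, so t ≡ 12 (mod 25).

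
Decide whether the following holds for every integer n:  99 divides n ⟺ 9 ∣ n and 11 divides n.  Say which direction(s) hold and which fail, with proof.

Equivalent; both directions hold.

(⟹) If 99 ∣ n, write n = 99q. Since 99 = 11·9, n = 9·(11q), so 9 ∣ n; and since 99 = 9·11, n = 11·(9q), so 11 ∣ n.

(⟸) Suppose 9 ∣ n and 11 ∣ n. Any common multiple of 9 and 11 is a multiple of their lcm; here gcd(9, 11) = 1, so lcm(9, 11) = 9·11 = 99, so 99 ∣ n.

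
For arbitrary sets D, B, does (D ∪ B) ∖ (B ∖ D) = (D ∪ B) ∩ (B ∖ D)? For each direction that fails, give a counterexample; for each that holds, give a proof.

(⊆) fails and (⊇) fails.

(⟹) This inclusion fails. Take D = {1}, B = ∅; then 1 ∈ (D ∪ B) ∖ (B ∖ D) but 1 ∉ (D ∪ B) ∩ (B ∖ D).

(⟸) This inclusion fails. Take D = ∅, B = {1}; then 1 ∈ (D ∪ B) ∩ (B ∖ D) but 1 ∉ (D ∪ B) ∖ (B ∖ D).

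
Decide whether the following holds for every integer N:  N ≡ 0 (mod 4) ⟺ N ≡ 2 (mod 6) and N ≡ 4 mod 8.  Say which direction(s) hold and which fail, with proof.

Converse. If N ≡ 2 (mod 6) and N ≡ 4 (mod 8), then by the Chinese remainder theorem N ≡ 20 (mod 24). Since 20 ≡ 0 (mod 4) and 4 ∣ 24, we get N ≡ 0 (mod 4).

Forward direction. This fails: N = 0 gives 0 ≡ 0 (mod 4) but 0 ≡ 0 (mod 6), so the conjunction on the right does not hold.

Only the converse holds.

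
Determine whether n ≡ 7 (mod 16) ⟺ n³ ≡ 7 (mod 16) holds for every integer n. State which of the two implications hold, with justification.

[⇒] Suppose n ≡ 7 (mod 16). Write n = 16j + 7. Then (16j + 7)³ = 4096j³ + 5376j² + 2352j + 343 = 16(256j³ + 336j² + 147j + 21) + 7, so n³ ≡ 7 (mod 16).

[⇐] Conversely, suppose n³ ≡ 7 (mod 16). The only residue r in {0, …, 15} with r³ ≡ 7 (mod 16) is r = 7, so n ≡ 7 (mod 16).

Equivalent; both directions hold.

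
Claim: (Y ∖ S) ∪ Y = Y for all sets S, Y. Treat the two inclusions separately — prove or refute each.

(⟸) Let x ∈ Y. Then either x ∈ Y and x ∉ S; or x ∈ S ∩ Y. In each case x ∈ (Y ∖ S) ∪ Y, so Y ⊆ (Y ∖ S) ∪ Y.

(⟹) Let x ∈ (Y ∖ S) ∪ Y. Then either x ∈ Y and x ∉ S; or x ∈ S ∩ Y. In each case x ∈ Y, so (Y ∖ S) ∪ Y ⊆ Y.

Both inclusions hold; the sets are equal.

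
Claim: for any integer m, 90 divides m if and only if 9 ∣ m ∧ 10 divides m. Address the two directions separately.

Equivalent; both directions hold.

[⇐] Suppose 9 ∣ m and 10 ∣ m. Any common multiple of 9 and 10 is a multiple of their lcm; here gcd(9, 10) = 1, so lcm(9, 10) = 9·10 = 90, so 90 ∣ m.

[⇒] If 90 ∣ m, write m = 90q. Since 90 = 10·9, m = 9·(10q), so 9 ∣ m; and since 90 = 9·10, m = 10·(9q), so 10 ∣ m.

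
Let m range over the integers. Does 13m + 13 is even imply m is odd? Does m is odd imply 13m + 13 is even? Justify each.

[⇒] Suppose 13m + 13 is even. Since 13 is odd, 13m and m have the same parity, so 13m + 13 ≡ m + 13 (mod 2). As 13 is odd, 13m + 13 is even exactly when m is odd. Thus m is odd.

[⇐] Conversely, suppose m is odd; write m = 2j + 1. Then 13m + 13 = 13·(2j + 1) + 13 = 2·13j + 26, which is even.

The biconditional holds.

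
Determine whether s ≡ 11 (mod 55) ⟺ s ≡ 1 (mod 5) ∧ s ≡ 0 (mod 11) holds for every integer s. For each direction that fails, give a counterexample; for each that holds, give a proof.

(⟹) Suppose s ≡ 11 (mod 55); write s = 55j + 11. Since 5 ∣ 55, reducing mod 5 gives s ≡ 11 ≡ 1 (mod 5); since 11 ∣ 55, reducing mod 11 gives s ≡ 11 ≡ 0 (mod 11).

(⟸) Conversely, if s ≡ 1 (mod 5) and s ≡ 0 (mod 11), then by the Chinese remainder theorem s ≡ 11 (mod 55). This is exactly s ≡ 11 (mod 55).

Equivalent; both directions hold.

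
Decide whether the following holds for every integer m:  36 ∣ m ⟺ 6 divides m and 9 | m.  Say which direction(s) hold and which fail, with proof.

Not equivalent: only (⇒) holds.

(⟹) If 36 ∣ m, write m = 36q. Since 36 = 6·6, m = 6·(6q), so 6 ∣ m; and since 36 = 4·9, m = 9·(4q), so 9 ∣ m.

(⟸) This fails: take m = 18. Both 6 ∣ 18 and 9 ∣ 18, yet 18 is not a multiple of 36 (since 18 = 0·36 + 18), so 36 ∤ 18.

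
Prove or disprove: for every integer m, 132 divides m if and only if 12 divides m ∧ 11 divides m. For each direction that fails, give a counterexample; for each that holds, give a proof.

Forward direction. If 132 ∣ m, write m = 132q. Since 132 = 11·12, m = 12·(11q), so 12 ∣ m; and since 132 = 12·11, m = 11·(12q), so 11 ∣ m.

Converse. Suppose 12 ∣ m and 11 ∣ m. Any common multiple of 12 and 11 is a multiple of their lcm; here gcd(12, 11) = 1, so lcm(12, 11) = 12·11 = 132, so 132 ∣ m.

Both directions hold; the statement is true.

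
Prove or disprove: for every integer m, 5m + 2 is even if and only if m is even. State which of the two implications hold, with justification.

Forward direction. Suppose 5m + 2 is even. Since 5 is odd, 5m and m have the same parity, so 5m + 2 ≡ m + 2 (mod 2). As 2 is even, 5m + 2 is even exactly when m is even. Thus m is even.

Converse. Suppose m is even; write m = 2j. Then 5m + 2 = 5·(2j) + 2 = 2·5j + 2, which is even.

Both implications hold.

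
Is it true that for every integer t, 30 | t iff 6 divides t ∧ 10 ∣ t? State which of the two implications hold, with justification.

(⇒) If 30 ∣ t, write t = 30q. Since 30 = 5·6, t = 6·(5q), so 6 ∣ t; and since 30 = 3·10, t = 10·(3q), so 10 ∣ t.

(⇐) Suppose 6 ∣ t and 10 ∣ t. Any common multiple of 6 and 10 is a multiple of their lcm; here lcm(6, 10) = 6·10/gcd(6, 10) = 60/2 = 30, so 30 ∣ t.

Both directions hold.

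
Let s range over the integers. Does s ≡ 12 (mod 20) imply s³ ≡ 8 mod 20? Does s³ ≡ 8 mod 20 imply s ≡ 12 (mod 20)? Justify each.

(⇐) This fails: take s = 2. Then 2³ = 8 ≡ 8 (mod 20), yet 2 ≡ 2 (mod 20), not 12.

(⇒) Suppose s ≡ 12 (mod 20). Write s = 20j + 12. Then (20j + 12)³ = 8000j³ + 14400j² + 8640j + 1728 = 20(400j³ + 720j² + 432j + 86) + 8, so s³ ≡ 8 (mod 20).

Only the forward implication holds.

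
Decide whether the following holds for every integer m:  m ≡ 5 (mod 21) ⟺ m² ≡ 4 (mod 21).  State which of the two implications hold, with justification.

Only the forward implication holds.

(⟹) Suppose m ≡ 5 (mod 21). Write m = 21j + 5. Then (21j + 5)² = 441j² + 210j + 25 = 21(21j² + 10j + 1) + 4, so m² ≡ 4 (mod 21).

(⟸) This fails: take m = 2. Then 2² = 4 ≡ 4 (mod 21), yet 2 ≡ 2 (mod 21), not 5.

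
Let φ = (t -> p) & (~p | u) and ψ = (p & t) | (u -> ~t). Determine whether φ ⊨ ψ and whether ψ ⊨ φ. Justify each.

(→) Assume the antecedent. If t is true, the antecedent forces (u = T, t = T, p = T), and (p & t) | (u -> ~t) holds there. If t is false, (p & t) | (u -> ~t) reduces to true regardless of the other variables. Either way (p & t) | (u -> ~t) holds.

(←) This fails. Under u = F, t = T, p = F, the left side is false but the right side is true.

Only the forward implication holds.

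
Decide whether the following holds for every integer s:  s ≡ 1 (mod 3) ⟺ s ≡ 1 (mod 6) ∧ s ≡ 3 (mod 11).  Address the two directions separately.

The forward direction fails; the converse holds.

[⇒] This fails: s = 1 gives 1 ≡ 1 (mod 3) but 1 ≡ 1 (mod 11), so the conjunction on the right does not hold.

[⇐] Conversely, if s ≡ 1 (mod 6) and s ≡ 3 (mod 11), then by the Chinese remainder theorem s ≡ 25 (mod 66). Since 25 ≡ 1 (mod 3) and 3 ∣ 66, we get s ≡ 1 (mod 3).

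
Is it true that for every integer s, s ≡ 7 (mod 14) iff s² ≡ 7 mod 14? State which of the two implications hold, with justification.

(⇐) Suppose s² ≡ 7 (mod 14). The only residue r in {0, …, 13} with r² ≡ 7 (mod 14) is r = 7, so s ≡ 7 (mod 14).

(⇒) Suppose s ≡ 7 (mod 14). Write s = 14j + 7. Then (14j + 7)² = 196j² + 196j + 49 = 14(14j² + 14j + 3) + 7, so s² ≡ 7 (mod 14).

Both directions hold; the statement is true.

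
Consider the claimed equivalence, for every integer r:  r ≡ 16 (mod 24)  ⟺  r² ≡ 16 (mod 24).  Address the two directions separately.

(→) Suppose r ≡ 16 (mod 24). Write r = 24j + 16. Then (24j + 16)² = 576j² + 768j + 256 = 24(24j² + 32j + 10) + 16, so r² ≡ 16 (mod 24).

(←) This fails: take r = 4. Then 4² = 16 ≡ 16 (mod 24), yet 4 ≡ 4 (mod 24), not 16.

(⇒) holds; (⇐) fails.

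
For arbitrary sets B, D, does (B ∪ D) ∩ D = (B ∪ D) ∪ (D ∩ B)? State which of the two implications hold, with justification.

(⊆) holds; (⊇) fails.

(⟹) Let x ∈ (B ∪ D) ∩ D. Then either x ∈ D and x ∉ B; or x ∈ B ∩ D. In each case x ∈ (B ∪ D) ∪ (D ∩ B), so (B ∪ D) ∩ D ⊆ (B ∪ D) ∪ (D ∩ B).

(⟸) This inclusion fails. Take B = {1}, D = ∅; then 1 ∈ (B ∪ D) ∪ (D ∩ B) but 1 ∉ (B ∪ D) ∩ D.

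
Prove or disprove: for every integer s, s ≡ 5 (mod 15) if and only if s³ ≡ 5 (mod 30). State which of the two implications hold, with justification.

(→) This fails: take s = 20. Then 20 ≡ 5 (mod 15), but 20³ = 8000 ≡ 20 (mod 30), not 5.

(←) Conversely, the residues r modulo 30 with r³ ≡ 5 (mod 30) are exactly {5}, and each is ≡ 5 (mod 15).

Only the converse holds.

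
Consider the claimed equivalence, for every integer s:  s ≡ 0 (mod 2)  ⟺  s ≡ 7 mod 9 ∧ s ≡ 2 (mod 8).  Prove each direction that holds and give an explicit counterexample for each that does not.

Only the converse holds.

(⟹) This fails: s = 0 gives 0 ≡ 0 (mod 2) but 0 ≡ 0 (mod 9), so the conjunction on the right does not hold.

(⟸) Conversely, if s ≡ 7 (mod 9) and s ≡ 2 (mod 8), then by the Chinese remainder theorem s ≡ 34 (mod 72). Since 34 ≡ 0 (mod 2) and 2 ∣ 72, we get s ≡ 0 (mod 2).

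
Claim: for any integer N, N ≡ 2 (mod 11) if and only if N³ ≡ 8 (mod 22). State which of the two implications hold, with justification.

(⇒) fails; (⇐) holds.

(⟹) This fails: take N = 13. Then 13 ≡ 2 (mod 11), but 13³ = 2197 ≡ 19 (mod 22), not 8.

(⟸) Conversely, the residues r modulo 22 with r³ ≡ 8 (mod 22) are exactly {2}, and each is ≡ 2 (mod 11).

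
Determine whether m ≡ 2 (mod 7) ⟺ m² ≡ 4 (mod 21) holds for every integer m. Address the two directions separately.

Neither implication holds.

(⇒) This fails: take m = 9. Then 9 ≡ 2 (mod 7), but 9² = 81 ≡ 18 (mod 21), not 4.

(⇐) This fails: take m = 5. Then 5² = 25 ≡ 4 (mod 21), yet 5 ≡ 5 (mod 7), not 2.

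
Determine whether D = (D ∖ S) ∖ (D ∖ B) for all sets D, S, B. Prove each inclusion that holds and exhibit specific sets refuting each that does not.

(⊇) Let x ∈ (D ∖ S) ∖ (D ∖ B). Then x ∈ D ∩ B and x ∉ S, from which x ∈ D.

(⊆) This inclusion fails. Take D = {1}, S = ∅, B = ∅; then 1 ∈ D but 1 ∉ (D ∖ S) ∖ (D ∖ B).

(⊆) fails; (⊇) holds.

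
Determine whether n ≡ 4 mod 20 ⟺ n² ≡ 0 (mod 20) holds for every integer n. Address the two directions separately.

[⇒] This fails: take n = 4. Then 4 ≡ 4 (mod 20), but 4² = 16 ≡ 16 (mod 20), not 0.

[⇐] This fails: take n = 0. Then 0² = 0 ≡ 0 (mod 20), yet 0 ≡ 0 (mod 20), not 4.

Both directions fail.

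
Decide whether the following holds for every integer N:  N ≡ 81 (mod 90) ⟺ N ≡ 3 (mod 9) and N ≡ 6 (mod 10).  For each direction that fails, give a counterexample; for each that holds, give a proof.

(⇒) fails and (⇐) fails.

(⟹) This fails: N = 81 gives 81 ≡ 81 (mod 90) but 81 ≡ 0 (mod 9), so the conjunction on the right does not hold.

(⟸) This fails: N = 66 satisfies both congruences on the right (66 ≡ 3 mod 9 and 66 ≡ 6 mod 10) yet 66 ≡ 66 (mod 90), not 81.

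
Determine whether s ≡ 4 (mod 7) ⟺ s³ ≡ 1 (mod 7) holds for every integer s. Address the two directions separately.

(→) Suppose s ≡ 4 (mod 7). Write s = 7j + 4. Then (7j + 4)³ = 343j³ + 588j² + 336j + 64 = 7(49j³ + 84j² + 48j + 9) + 1, so s³ ≡ 1 (mod 7).

(←) This fails: take s = 1. Then 1³ = 1 ≡ 1 (mod 7), yet 1 ≡ 1 (mod 7), not 4.

Only the forward implication holds.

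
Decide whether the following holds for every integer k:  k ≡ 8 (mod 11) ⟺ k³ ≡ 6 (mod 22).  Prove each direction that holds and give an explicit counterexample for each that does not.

Forward direction. This fails: take k = 19. Then 19 ≡ 8 (mod 11), but 19³ = 6859 ≡ 17 (mod 22), not 6.

Converse. The residues r modulo 22 with r³ ≡ 6 (mod 22) are exactly {8}, and each is ≡ 8 (mod 11).

The forward direction fails; the converse holds.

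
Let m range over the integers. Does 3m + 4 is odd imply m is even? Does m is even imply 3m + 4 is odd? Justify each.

[⇒] This fails: m = 7 gives 3m + 4 = 25, which is odd, but 7 is odd, not even.

[⇐] This also fails: m = 0 is even, but 3m + 4 = 4 is even, not odd.

Neither implication holds.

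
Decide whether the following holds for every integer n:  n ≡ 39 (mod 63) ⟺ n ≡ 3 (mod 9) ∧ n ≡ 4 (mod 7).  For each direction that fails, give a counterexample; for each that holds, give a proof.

Converse. If n ≡ 3 (mod 9) and n ≡ 4 (mod 7), then by the Chinese remainder theorem n ≡ 39 (mod 63). This is exactly n ≡ 39 (mod 63).

Forward direction. Suppose n ≡ 39 (mod 63); write n = 63j + 39. Since 9 ∣ 63, reducing mod 9 gives n ≡ 39 ≡ 3 (mod 9); since 7 ∣ 63, reducing mod 7 gives n ≡ 39 ≡ 4 (mod 7).

The biconditional holds.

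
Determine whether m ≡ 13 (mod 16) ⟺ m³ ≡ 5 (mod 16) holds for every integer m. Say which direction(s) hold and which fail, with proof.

Both implications hold.

(→) Suppose m ≡ 13 (mod 16). Write m = 16j + 13. Then (16j + 13)³ = 4096j³ + 9984j² + 8112j + 2197 = 16(256j³ + 624j² + 507j + 137) + 5, so m³ ≡ 5 (mod 16).

(←) Conversely, suppose m³ ≡ 5 (mod 16). The only residue r in {0, …, 15} with r³ ≡ 5 (mod 16) is r = 13, so m ≡ 13 (mod 16).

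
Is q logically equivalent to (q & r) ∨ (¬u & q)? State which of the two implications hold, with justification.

(←) Assume the antecedent. If r is true, the antecedent forces (r = T, q = T, u = F) or (r = T, q = T, u = T), and q holds there. If r is false, the antecedent forces (r = F, q = T, u = F), and q holds there. Either way q holds.

(→) This fails. Under r = F, q = T, u = T, the left side is true but the right side is false.

Only the converse holds.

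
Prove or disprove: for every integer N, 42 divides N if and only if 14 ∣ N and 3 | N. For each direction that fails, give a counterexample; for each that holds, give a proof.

(⇐) Suppose 14 ∣ N and 3 ∣ N. Any common multiple of 14 and 3 is a multiple of their lcm; here gcd(14, 3) = 1, so lcm(14, 3) = 14·3 = 42, so 42 ∣ N.

(⇒) If 42 ∣ N, write N = 42q. Since 42 = 3·14, N = 14·(3q), so 14 ∣ N; and since 42 = 14·3, N = 3·(14q), so 3 ∣ N.

Both directions hold.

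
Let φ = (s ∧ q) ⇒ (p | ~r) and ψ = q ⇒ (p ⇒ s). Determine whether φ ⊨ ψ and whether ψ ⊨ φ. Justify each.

Both directions fail.

(⇒) This fails. Under r = F, p = T, q = T, s = F, the left side is true but the right side is false.

(⇐) This fails. Under r = T, p = F, q = T, s = T, the left side is false but the right side is true.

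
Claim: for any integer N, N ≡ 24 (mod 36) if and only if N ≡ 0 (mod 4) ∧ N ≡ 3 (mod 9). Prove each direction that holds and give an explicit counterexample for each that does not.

Both directions fail.

(⟹) This fails: N = 24 gives 24 ≡ 24 (mod 36) but 24 ≡ 6 (mod 9), so the conjunction on the right does not hold.

(⟸) This fails: N = 12 satisfies both congruences on the right (12 ≡ 0 mod 4 and 12 ≡ 3 mod 9) yet 12 ≡ 12 (mod 36), not 24.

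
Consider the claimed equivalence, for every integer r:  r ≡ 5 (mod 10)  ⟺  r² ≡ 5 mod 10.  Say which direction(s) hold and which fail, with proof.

Forward direction. Suppose r ≡ 5 (mod 10). Write r = 10j + 5. Then (10j + 5)² = 100j² + 100j + 25 = 10(10j² + 10j + 2) + 5, so r² ≡ 5 (mod 10).

Converse. Suppose r² ≡ 5 (mod 10). The only residue r in {0, …, 9} with r² ≡ 5 (mod 10) is r = 5, so r ≡ 5 (mod 10).

Both implications hold.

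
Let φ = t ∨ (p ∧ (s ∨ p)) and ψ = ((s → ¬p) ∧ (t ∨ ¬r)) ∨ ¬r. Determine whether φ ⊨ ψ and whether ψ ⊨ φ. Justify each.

Neither implication holds.

(⟹) This fails. Under s = F, t = F, p = T, r = T, the left side is true but the right side is false.

(⟸) This fails. Under s = F, t = F, p = F, r = F, the left side is false but the right side is true.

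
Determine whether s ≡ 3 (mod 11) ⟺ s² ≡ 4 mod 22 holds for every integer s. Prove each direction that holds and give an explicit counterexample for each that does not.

(⇒) fails and (⇐) fails.

(⇒) This fails: take s = 3. Then 3 ≡ 3 (mod 11), but 3² = 9 ≡ 9 (mod 22), not 4.

(⇐) This fails: take s = 2. Then 2² = 4 ≡ 4 (mod 22), yet 2 ≡ 2 (mod 11), not 3.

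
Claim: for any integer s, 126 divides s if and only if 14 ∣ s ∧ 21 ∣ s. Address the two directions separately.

(⟸) This fails: take s = 42. Both 14 ∣ 42 and 21 ∣ 42, yet 42 is not a multiple of 126 (since 42 = 0·126 + 42), so 126 ∤ 42.

(⟹) If 126 ∣ s, write s = 126q. Since 126 = 9·14, s = 14·(9q), so 14 ∣ s; and since 126 = 6·21, s = 21·(6q), so 21 ∣ s.

Not equivalent: only (⇒) holds.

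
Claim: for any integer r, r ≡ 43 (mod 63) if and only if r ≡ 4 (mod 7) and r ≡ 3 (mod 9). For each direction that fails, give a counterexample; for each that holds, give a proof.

(⇒) fails and (⇐) fails.

(→) This fails: r = 43 gives 43 ≡ 43 (mod 63) but 43 ≡ 1 (mod 7), so the conjunction on the right does not hold.

(←) This fails: r = 39 satisfies both congruences on the right (39 ≡ 4 mod 7 and 39 ≡ 3 mod 9) yet 39 ≡ 39 (mod 63), not 43.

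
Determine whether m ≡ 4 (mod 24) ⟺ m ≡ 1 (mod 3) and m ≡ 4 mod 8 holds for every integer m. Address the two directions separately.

Both implications hold.

(→) Suppose m ≡ 4 (mod 24); write m = 24j + 4. Since 3 ∣ 24, reducing mod 3 gives m ≡ 4 ≡ 1 (mod 3); since 8 ∣ 24, reducing mod 8 gives m ≡ 4 (mod 8).

(←) Conversely, if m ≡ 1 (mod 3) and m ≡ 4 (mod 8), then by the Chinese remainder theorem m ≡ 4 (mod 24). This is exactly m ≡ 4 (mod 24).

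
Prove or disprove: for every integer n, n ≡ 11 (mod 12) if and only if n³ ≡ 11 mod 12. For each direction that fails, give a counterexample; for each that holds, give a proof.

(⟹) Suppose n ≡ 11 (mod 12). Write n = 12j + 11. Then (12j + 11)³ = 1728j³ + 4752j² + 4356j + 1331 = 12(144j³ + 396j² + 363j + 110) + 11, so n³ ≡ 11 (mod 12).

(⟸) Conversely, suppose n³ ≡ 11 (mod 12). The only residue r in {0, …, 11} with r³ ≡ 11 (mod 12) is r = 11, so n ≡ 11 (mod 12).

Both directions hold.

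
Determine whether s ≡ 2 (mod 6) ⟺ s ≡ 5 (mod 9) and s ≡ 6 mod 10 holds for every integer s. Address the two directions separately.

Only the converse holds.

(⇐) If s ≡ 5 (mod 9) and s ≡ 6 (mod 10), then by the Chinese remainder theorem s ≡ 86 (mod 90). Since 86 ≡ 2 (mod 6) and 6 ∣ 90, we get s ≡ 2 (mod 6).

(⇒) This fails: s = 32 gives 32 ≡ 2 (mod 6) but 32 ≡ 2 (mod 10), so the conjunction on the right does not hold.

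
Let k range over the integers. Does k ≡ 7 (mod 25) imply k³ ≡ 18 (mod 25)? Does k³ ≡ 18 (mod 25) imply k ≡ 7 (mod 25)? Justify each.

Both directions hold; the statement is true.

(⟸) Suppose k³ ≡ 18 (mod 25). The only residue r in {0, …, 24} with r³ ≡ 18 (mod 25) is r = 7, so k ≡ 7 (mod 25).

(⟹) Suppose k ≡ 7 (mod 25). Write k = 25j + 7. Then (25j + 7)³ = 15625j³ + 13125j² + 3675j + 343 = 25(625j³ + 525j² + 147j + 13) + 18, so k³ ≡ 18 (mod 25).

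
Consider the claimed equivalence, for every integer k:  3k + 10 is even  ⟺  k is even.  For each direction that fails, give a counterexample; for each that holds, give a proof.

(→) Suppose 3k + 10 is even. Since 3 is odd, 3k and k have the same parity, so 3k + 10 ≡ k + 10 (mod 2). As 10 is even, 3k + 10 is even exactly when k is even. Thus k is even.

(←) Conversely, suppose k is even; write k = 2j. Then 3k + 10 = 3·(2j) + 10 = 2·3j + 10, which is even.

The biconditional holds.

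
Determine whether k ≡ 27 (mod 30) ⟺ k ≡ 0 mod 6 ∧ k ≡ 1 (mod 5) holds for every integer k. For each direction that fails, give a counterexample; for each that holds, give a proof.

(⇒) fails and (⇐) fails.

(⇒) This fails: k = 27 gives 27 ≡ 27 (mod 30) but 27 ≡ 3 (mod 6), so the conjunction on the right does not hold.

(⇐) This fails: k = 6 satisfies both congruences on the right (6 ≡ 0 mod 6 and 6 ≡ 1 mod 5) yet 6 ≡ 6 (mod 30), not 27.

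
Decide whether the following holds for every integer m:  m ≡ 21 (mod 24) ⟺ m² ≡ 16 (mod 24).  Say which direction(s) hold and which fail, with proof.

(⇒) fails and (⇐) fails.

(⟹) This fails: take m = 21. Then 21 ≡ 21 (mod 24), but 21² = 441 ≡ 9 (mod 24), not 16.

(⟸) This fails: take m = 4. Then 4² = 16 ≡ 16 (mod 24), yet 4 ≡ 4 (mod 24), not 21.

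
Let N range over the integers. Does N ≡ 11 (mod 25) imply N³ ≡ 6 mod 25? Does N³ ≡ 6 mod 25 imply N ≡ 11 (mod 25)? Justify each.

The biconditional holds.

(←) Suppose N³ ≡ 6 (mod 25). The only residue r in {0, …, 24} with r³ ≡ 6 (mod 25) is r = 11, so N ≡ 11 (mod 25).

(→) Suppose N ≡ 11 (mod 25). Write N = 25j + 11. Then (25j + 11)³ = 15625j³ + 20625j² + 9075j + 1331 = 25(625j³ + 825j² + 363j + 53) + 6, so N³ ≡ 6 (mod 25).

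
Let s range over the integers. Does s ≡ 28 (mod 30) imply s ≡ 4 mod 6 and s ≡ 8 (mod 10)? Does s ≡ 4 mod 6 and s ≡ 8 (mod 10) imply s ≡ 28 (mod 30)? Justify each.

Both directions hold.

(←) If s ≡ 4 (mod 6) and s ≡ 8 (mod 10), then by the Chinese remainder theorem s ≡ 28 (mod 30). This is exactly s ≡ 28 (mod 30).

(→) Suppose s ≡ 28 (mod 30); write s = 30j + 28. Since 6 ∣ 30, reducing mod 6 gives s ≡ 28 ≡ 4 (mod 6); since 10 ∣ 30, reducing mod 10 gives s ≡ 28 ≡ 8 (mod 10).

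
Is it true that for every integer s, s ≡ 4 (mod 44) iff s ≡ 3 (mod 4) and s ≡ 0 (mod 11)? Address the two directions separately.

(⇒) fails and (⇐) fails.

(⇒) This fails: s = 4 gives 4 ≡ 4 (mod 44) but 4 ≡ 0 (mod 4), so the conjunction on the right does not hold.

(⇐) This fails: s = 11 satisfies both congruences on the right (11 ≡ 3 mod 4 and 11 ≡ 0 mod 11) yet 11 ≡ 11 (mod 44), not 4.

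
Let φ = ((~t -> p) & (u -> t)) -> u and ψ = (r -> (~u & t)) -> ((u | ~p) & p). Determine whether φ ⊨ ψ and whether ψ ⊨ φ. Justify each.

Neither implication holds.

(→) This fails. Under r = F, t = F, p = F, u = F, the left side is true but the right side is false.

(←) This fails. Under r = T, t = F, p = T, u = F, the left side is false but the right side is true.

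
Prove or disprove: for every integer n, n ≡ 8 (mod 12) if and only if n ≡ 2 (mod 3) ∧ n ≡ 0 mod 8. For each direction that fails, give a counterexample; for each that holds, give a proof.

[⇐] If n ≡ 2 (mod 3) and n ≡ 0 (mod 8), then by the Chinese remainder theorem n ≡ 8 (mod 24). Since 8 ≡ 8 (mod 12) and 12 ∣ 24, we get n ≡ 8 (mod 12).

[⇒] This fails: n = 20 gives 20 ≡ 8 (mod 12) but 20 ≡ 4 (mod 8), so the conjunction on the right does not hold.

Only the reverse direction holds.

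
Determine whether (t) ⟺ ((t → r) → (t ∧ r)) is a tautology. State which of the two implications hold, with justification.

[⇐] Assume the antecedent. If t is true, t reduces to true regardless of the other variables. If t is false, the antecedent cannot hold. Either way t holds.

[⇒] Assume the antecedent. If t is true, (t → r) → (t ∧ r) reduces to true regardless of the other variables. If t is false, the antecedent cannot hold. Either way (t → r) → (t ∧ r) holds.

Equivalent; both directions hold.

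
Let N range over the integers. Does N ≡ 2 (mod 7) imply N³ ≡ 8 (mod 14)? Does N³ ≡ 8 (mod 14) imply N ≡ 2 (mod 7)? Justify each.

(⇒) fails and (⇐) fails.

(⇒) This fails: take N = 9. Then 9 ≡ 2 (mod 7), but 9³ = 729 ≡ 1 (mod 14), not 8.

(⇐) This fails: take N = 4. Then 4³ = 64 ≡ 8 (mod 14), yet 4 ≡ 4 (mod 7), not 2.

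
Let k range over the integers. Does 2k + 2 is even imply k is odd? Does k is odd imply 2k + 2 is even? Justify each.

Not equivalent: only (⇐) holds.

(⇒) This fails: take k = 4. Then 2k + 2 = 10, which is even, yet k = 4 is even, not odd.

(⇐) Suppose k is odd. Since 2 is even, 2k is even for every k, so 2k + 2 has the same parity as 2, which is even. Hence 2k + 2 is even.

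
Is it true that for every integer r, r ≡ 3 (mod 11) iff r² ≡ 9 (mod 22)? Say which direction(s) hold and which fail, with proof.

Neither implication holds.

(⇒) This fails: take r = 14. Then 14 ≡ 3 (mod 11), but 14² = 196 ≡ 20 (mod 22), not 9.

(⇐) This fails: take r = 19. Then 19² = 361 ≡ 9 (mod 22), yet 19 ≡ 8 (mod 11), not 3.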